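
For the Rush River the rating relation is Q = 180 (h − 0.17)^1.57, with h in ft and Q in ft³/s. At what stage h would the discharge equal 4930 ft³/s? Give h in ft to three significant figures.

h − h₀ = (Q/C)^(1/b) = (4930/180)^(1/1.57) = 8.235 ft
h = 0.17 + 8.235 = 8.405 ft

8.40 ft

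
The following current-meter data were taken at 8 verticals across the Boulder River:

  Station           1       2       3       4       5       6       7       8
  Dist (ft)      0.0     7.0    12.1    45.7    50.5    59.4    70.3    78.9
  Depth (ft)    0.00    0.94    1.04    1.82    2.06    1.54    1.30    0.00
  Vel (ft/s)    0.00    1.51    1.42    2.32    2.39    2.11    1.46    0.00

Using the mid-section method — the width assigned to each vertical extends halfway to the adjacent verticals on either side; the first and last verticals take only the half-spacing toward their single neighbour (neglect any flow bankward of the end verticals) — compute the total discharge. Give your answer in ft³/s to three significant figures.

203 ft³/s

w_2 = (12.1 − 0.0)/2 = 6.05 ft; q_2 = 1.51 × 0.94 × 6.05 = 8.587 ft³/s
w_3 = (45.7 − 7.0)/2 = 19.35 ft; q_3 = 1.42 × 1.04 × 19.35 = 28.58 ft³/s
w_4 = (50.5 − 12.1)/2 = 19.2 ft; q_4 = 2.32 × 1.82 × 19.2 = 81.07 ft³/s
w_5 = (59.4 − 45.7)/2 = 6.85 ft; q_5 = 2.39 × 2.06 × 6.85 = 33.73 ft³/s
w_6 = (70.3 − 50.5)/2 = 9.9 ft; q_6 = 2.11 × 1.54 × 9.9 = 32.17 ft³/s
w_7 = (78.9 − 59.4)/2 = 9.75 ft; q_7 = 1.46 × 1.30 × 9.75 = 18.51 ft³/s
Stations 1, 8 contribute zero (depth or velocity is 0).
Q = Σ qᵢ = 202.6 ft³/s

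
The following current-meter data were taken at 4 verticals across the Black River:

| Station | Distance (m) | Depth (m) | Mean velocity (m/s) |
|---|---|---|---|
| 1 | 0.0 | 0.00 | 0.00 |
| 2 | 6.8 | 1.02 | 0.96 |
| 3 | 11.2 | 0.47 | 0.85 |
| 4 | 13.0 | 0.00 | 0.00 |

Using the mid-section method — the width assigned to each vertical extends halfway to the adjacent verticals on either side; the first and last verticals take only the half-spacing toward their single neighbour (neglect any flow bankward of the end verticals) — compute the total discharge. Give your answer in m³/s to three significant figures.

w_2 = (11.2 − 0.0)/2 = 5.6 m; q_2 = 0.96 × 1.02 × 5.6 = 5.484 m³/s
w_3 = (13.0 − 6.8)/2 = 3.1 m; q_3 = 0.85 × 0.47 × 3.1 = 1.238 m³/s
Stations 1, 4 contribute zero (depth or velocity is 0).
Q = Σ qᵢ = 6.722 m³/s

6.72 m³/s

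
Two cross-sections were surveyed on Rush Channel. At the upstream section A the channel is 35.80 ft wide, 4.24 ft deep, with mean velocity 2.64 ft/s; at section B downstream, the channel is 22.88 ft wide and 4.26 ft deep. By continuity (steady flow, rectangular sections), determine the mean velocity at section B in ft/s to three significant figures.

Q = A₁V₁ = (35.80×4.24) × 2.64 = 400.7 ft³/s
A₂ = 22.88 × 4.26 = 97.47 ft²
V₂ = Q/A₂ = 400.7/97.47 = 4.111 ft/s

4.11 ft/s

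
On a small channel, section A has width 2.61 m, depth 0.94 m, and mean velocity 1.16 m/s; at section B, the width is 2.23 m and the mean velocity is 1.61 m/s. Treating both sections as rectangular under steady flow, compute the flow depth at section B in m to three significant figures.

0.793 m

Q = A₁V₁ = (2.61×0.94) × 1.16 = 2.846 m³/s
d₂ = Q/(b₂ V₂) = 2.846/(2.23×1.61) = 0.7927 m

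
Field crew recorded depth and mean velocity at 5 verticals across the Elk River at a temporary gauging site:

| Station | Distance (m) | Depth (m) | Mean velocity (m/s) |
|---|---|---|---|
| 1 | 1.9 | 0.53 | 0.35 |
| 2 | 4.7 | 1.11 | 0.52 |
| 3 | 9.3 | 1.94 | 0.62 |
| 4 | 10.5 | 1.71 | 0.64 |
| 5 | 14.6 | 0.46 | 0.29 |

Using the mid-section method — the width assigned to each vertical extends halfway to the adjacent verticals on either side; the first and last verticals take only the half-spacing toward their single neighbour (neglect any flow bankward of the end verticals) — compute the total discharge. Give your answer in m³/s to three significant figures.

w_1 = (4.7 − 1.9)/2 = 1.4 m; q_1 = 0.35 × 0.53 × 1.4 = 0.2597 m³/s
w_2 = (9.3 − 1.9)/2 = 3.7 m; q_2 = 0.52 × 1.11 × 3.7 = 2.136 m³/s
w_3 = (10.5 − 4.7)/2 = 2.9 m; q_3 = 0.62 × 1.94 × 2.9 = 3.488 m³/s
w_4 = (14.6 − 9.3)/2 = 2.65 m; q_4 = 0.64 × 1.71 × 2.65 = 2.900 m³/s
w_5 = (14.6 − 10.5)/2 = 2.05 m; q_5 = 0.29 × 0.46 × 2.05 = 0.2735 m³/s
Q = Σ qᵢ = 9.057 m³/s

9.06 m³/s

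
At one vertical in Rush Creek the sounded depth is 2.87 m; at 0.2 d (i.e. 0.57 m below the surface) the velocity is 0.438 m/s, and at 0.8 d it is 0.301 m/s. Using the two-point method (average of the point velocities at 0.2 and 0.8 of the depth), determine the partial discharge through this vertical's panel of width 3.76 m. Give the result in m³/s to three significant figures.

v̄ = (0.438 + 0.301) / 2 = 0.3695 m/s
q = v̄ × d × w = 0.3695 × 2.87 × 3.76 = 3.987 m³/s

3.99 m³/s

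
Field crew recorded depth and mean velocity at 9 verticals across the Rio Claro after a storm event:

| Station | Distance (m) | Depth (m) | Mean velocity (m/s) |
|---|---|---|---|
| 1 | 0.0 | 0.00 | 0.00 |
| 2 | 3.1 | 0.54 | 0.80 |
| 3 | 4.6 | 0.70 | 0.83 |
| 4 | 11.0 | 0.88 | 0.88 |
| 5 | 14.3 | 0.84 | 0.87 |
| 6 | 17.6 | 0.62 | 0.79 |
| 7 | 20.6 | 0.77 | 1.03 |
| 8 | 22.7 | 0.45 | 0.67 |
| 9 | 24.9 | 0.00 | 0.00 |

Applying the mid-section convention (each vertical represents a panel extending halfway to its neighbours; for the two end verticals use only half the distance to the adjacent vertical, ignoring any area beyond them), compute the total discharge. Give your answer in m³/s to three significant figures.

w_2 = (4.6 − 0.0)/2 = 2.3 m; q_2 = 0.80 × 0.54 × 2.3 = 0.9936 m³/s
w_3 = (11.0 − 3.1)/2 = 3.95 m; q_3 = 0.83 × 0.70 × 3.95 = 2.295 m³/s
w_4 = (14.3 − 4.6)/2 = 4.85 m; q_4 = 0.88 × 0.88 × 4.85 = 3.756 m³/s
w_5 = (17.6 − 11.0)/2 = 3.3 m; q_5 = 0.87 × 0.84 × 3.3 = 2.412 m³/s
w_6 = (20.6 − 14.3)/2 = 3.15 m; q_6 = 0.79 × 0.62 × 3.15 = 1.543 m³/s
w_7 = (22.7 − 17.6)/2 = 2.55 m; q_7 = 1.03 × 0.77 × 2.55 = 2.022 m³/s
w_8 = (24.9 − 20.6)/2 = 2.15 m; q_8 = 0.67 × 0.45 × 2.15 = 0.6482 m³/s
Stations 1, 9 contribute zero (depth or velocity is 0).
Q = Σ qᵢ = 13.67 m³/s

13.7 m³/s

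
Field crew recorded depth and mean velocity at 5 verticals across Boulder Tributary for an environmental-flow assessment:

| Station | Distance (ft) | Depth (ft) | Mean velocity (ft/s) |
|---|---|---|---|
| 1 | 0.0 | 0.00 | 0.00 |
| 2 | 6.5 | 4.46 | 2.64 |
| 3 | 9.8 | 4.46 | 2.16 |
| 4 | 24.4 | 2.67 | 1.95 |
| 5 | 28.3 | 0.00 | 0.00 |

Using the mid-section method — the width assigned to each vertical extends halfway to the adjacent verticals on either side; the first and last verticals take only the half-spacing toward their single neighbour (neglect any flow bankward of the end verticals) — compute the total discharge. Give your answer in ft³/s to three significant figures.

w_2 = (9.8 − 0.0)/2 = 4.9 ft; q_2 = 2.64 × 4.46 × 4.9 = 57.69 ft³/s
w_3 = (24.4 − 6.5)/2 = 8.95 ft; q_3 = 2.16 × 4.46 × 8.95 = 86.22 ft³/s
w_4 = (28.3 − 9.8)/2 = 9.25 ft; q_4 = 1.95 × 2.67 × 9.25 = 48.16 ft³/s
Stations 1, 5 contribute zero (depth or velocity is 0).
Q = Σ qᵢ = 192.1 ft³/s

192 ft³/s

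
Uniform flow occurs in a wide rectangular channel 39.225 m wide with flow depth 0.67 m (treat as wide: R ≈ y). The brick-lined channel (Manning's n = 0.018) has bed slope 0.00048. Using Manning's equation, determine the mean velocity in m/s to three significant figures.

A = b·y = 39.225 × 0.67 = 26.28 m²
Wide channel: R ≈ y = 0.67 m
Q = (1/n)·A·R^(2/3)·S^(1/2) = (1/0.018) × 26.28 × 0.6700^(2/3) × 0.00048^(1/2) = 24.49 m³/s
V = Q/A = 24.49/26.28 = 0.9320 m/s

0.932 m/s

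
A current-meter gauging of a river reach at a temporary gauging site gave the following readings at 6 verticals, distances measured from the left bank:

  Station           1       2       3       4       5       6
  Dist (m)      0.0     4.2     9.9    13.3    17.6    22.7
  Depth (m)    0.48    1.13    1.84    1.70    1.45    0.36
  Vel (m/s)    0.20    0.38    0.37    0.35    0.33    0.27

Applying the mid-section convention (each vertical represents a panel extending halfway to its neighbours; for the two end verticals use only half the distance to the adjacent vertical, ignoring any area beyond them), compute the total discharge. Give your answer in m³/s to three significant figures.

w_1 = (4.2 − 0.0)/2 = 2.1 m; q_1 = 0.20 × 0.48 × 2.1 = 0.2016 m³/s
w_2 = (9.9 − 0.0)/2 = 4.95 m; q_2 = 0.38 × 1.13 × 4.95 = 2.126 m³/s
w_3 = (13.3 − 4.2)/2 = 4.55 m; q_3 = 0.37 × 1.84 × 4.55 = 3.098 m³/s
w_4 = (17.6 − 9.9)/2 = 3.85 m; q_4 = 0.35 × 1.70 × 3.85 = 2.291 m³/s
w_5 = (22.7 − 13.3)/2 = 4.7 m; q_5 = 0.33 × 1.45 × 4.7 = 2.249 m³/s
w_6 = (22.7 − 17.6)/2 = 2.55 m; q_6 = 0.27 × 0.36 × 2.55 = 0.2479 m³/s
Q = Σ qᵢ = 10.21 m³/s

10.2 m³/s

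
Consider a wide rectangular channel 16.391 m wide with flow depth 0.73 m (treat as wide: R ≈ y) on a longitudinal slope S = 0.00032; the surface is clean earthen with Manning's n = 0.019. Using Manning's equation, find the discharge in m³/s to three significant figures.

A = b·y = 16.391 × 0.73 = 11.97 m²
Wide channel: R ≈ y = 0.73 m
Q = (1/n)·A·R^(2/3)·S^(1/2) = (1/0.019) × 11.97 × 0.7300^(2/3) × 0.00032^(1/2) = 9.133 m³/s

9.13 m³/s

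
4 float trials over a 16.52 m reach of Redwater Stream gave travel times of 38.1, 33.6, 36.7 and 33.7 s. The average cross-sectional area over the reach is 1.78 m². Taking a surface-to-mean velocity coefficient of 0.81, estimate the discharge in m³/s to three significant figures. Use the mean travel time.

0.670 m³/s

t̄ = (38.1 + 33.6 + 36.7 + 33.7) / 4 = 35.525 s
v_surface = L / t̄ = 16.52 / 35.525 = 0.4650 m/s
v_mean = 0.81 × 0.4650 = 0.3767 m/s
Q = A × v_mean = 1.78 × 0.3767 = 0.6705 m³/s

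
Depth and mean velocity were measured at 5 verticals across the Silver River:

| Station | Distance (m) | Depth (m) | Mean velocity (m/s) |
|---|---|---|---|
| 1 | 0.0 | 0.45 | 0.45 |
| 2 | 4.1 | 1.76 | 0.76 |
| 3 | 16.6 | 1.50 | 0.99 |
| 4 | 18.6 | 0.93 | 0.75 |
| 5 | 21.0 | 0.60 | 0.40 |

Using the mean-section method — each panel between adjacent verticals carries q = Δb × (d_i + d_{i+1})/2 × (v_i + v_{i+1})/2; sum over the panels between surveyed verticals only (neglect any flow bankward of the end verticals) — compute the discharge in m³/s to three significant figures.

23.7 m³/s

Panel 1-2: Δb = 4.1 m, d̄ = (0.45+1.76)/2 = 1.105, v̄ = (0.45+0.76)/2 = 0.605 → q = 4.1×1.105×0.605 = 2.741 m³/s
Panel 2-3: Δb = 12.5 m, d̄ = (1.76+1.50)/2 = 1.63, v̄ = (0.76+0.99)/2 = 0.875 → q = 12.5×1.63×0.875 = 17.83 m³/s
Panel 3-4: Δb = 2 m, d̄ = (1.50+0.93)/2 = 1.215, v̄ = (0.99+0.75)/2 = 0.87 → q = 2×1.215×0.87 = 2.114 m³/s
Panel 4-5: Δb = 2.4 m, d̄ = (0.93+0.60)/2 = 0.765, v̄ = (0.75+0.40)/2 = 0.575 → q = 2.4×0.765×0.575 = 1.056 m³/s
Q = Σ q = 23.74 m³/s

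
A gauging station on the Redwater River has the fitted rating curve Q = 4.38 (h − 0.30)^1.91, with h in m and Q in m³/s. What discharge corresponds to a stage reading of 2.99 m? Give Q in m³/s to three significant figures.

Q = 4.38 × (2.99 − 0.30)^1.91 = 4.38 × 2.69^1.91 = 28.99 m³/s

29.0 m³/s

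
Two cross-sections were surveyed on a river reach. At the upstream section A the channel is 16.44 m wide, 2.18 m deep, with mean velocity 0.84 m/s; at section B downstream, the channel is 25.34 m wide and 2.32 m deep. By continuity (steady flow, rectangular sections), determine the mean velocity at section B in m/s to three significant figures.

0.512 m/s

Q = A₁V₁ = (16.44×2.18) × 0.84 = 30.10 m³/s
A₂ = 25.34 × 2.32 = 58.79 m²
V₂ = Q/A₂ = 30.10/58.79 = 0.5121 m/s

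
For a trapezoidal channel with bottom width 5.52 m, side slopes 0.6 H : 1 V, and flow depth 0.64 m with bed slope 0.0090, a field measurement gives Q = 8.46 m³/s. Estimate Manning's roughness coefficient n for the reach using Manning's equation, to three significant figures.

A = (b + z·y)·y = (5.52 + 0.6×0.64)×0.64 = 3.779 m²
P = b + 2y√(1+z²) = 5.52 + 2×0.64×√(1+0.6²) = 7.013 m
R = A/P = 3.779/7.013 = 0.5388 m
n = (1/Q)·A·R^(2/3)·S^(1/2) = (1/8.46) × 3.779 × 0.6622 × 0.09487 = 0.02806

0.0281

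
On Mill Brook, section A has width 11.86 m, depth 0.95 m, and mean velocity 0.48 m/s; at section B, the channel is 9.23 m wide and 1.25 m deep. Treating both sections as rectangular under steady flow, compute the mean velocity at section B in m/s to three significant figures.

0.469 m/s

Q = A₁V₁ = (11.86×0.95) × 0.48 = 5.408 m³/s
A₂ = 9.23 × 1.25 = 11.54 m²
V₂ = Q/A₂ = 5.408/11.54 = 0.4687 m/s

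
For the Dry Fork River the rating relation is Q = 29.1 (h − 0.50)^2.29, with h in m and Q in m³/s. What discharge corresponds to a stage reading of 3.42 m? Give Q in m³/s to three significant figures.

Q = 29.1 × (3.42 − 0.50)^2.29 = 29.1 × 2.92^2.29 = 338.5 m³/s

339 m³/s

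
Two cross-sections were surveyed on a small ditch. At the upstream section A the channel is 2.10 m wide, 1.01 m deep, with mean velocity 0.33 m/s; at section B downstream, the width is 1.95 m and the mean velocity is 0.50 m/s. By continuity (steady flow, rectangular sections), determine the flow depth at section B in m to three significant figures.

0.718 m

Q = A₁V₁ = (2.10×1.01) × 0.33 = 0.6999 m³/s
d₂ = Q/(b₂ V₂) = 0.6999/(1.95×0.50) = 0.7179 m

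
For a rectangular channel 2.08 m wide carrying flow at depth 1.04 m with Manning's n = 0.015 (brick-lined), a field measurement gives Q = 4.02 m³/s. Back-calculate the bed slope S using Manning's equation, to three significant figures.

0.00186

A = b·y = 2.08 × 1.04 = 2.163 m²
P = b + 2y = 2.08 + 2×1.04 = 4.160 m
R = A/P = 2.163/4.160 = 0.5200 m
S = (Q·n / (1·A·R^(2/3)))² = (4.02×0.015 / (1×2.163×0.6466))² = 0.001858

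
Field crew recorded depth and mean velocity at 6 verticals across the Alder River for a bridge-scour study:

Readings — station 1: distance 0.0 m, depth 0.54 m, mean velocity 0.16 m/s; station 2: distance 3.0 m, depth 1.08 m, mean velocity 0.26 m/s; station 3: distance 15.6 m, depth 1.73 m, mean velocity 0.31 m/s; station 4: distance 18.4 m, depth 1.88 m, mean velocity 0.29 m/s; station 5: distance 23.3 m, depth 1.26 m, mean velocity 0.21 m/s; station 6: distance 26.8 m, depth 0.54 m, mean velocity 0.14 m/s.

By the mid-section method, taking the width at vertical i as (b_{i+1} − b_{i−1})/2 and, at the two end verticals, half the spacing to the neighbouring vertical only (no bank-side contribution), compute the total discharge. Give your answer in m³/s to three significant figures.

w_1 = (3.0 − 0.0)/2 = 1.5 m; q_1 = 0.16 × 0.54 × 1.5 = 0.1296 m³/s
w_2 = (15.6 − 0.0)/2 = 7.8 m; q_2 = 0.26 × 1.08 × 7.8 = 2.190 m³/s
w_3 = (18.4 − 3.0)/2 = 7.7 m; q_3 = 0.31 × 1.73 × 7.7 = 4.130 m³/s
w_4 = (23.3 − 15.6)/2 = 3.85 m; q_4 = 0.29 × 1.88 × 3.85 = 2.099 m³/s
w_5 = (26.8 − 18.4)/2 = 4.2 m; q_5 = 0.21 × 1.26 × 4.2 = 1.111 m³/s
w_6 = (26.8 − 23.3)/2 = 1.75 m; q_6 = 0.14 × 0.54 × 1.75 = 0.1323 m³/s
Q = Σ qᵢ = 9.792 m³/s

9.79 m³/s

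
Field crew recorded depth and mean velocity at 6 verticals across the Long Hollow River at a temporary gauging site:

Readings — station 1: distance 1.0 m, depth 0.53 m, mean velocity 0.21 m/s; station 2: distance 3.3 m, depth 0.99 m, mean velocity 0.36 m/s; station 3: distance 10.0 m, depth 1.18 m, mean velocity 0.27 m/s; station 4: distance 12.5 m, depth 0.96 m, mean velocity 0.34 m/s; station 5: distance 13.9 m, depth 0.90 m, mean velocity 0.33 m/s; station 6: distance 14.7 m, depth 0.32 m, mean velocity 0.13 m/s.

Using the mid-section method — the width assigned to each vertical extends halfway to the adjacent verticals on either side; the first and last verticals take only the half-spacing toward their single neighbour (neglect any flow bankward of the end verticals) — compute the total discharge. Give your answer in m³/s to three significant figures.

w_1 = (3.3 − 1.0)/2 = 1.15 m; q_1 = 0.21 × 0.53 × 1.15 = 0.1280 m³/s
w_2 = (10.0 − 1.0)/2 = 4.5 m; q_2 = 0.36 × 0.99 × 4.5 = 1.604 m³/s
w_3 = (12.5 − 3.3)/2 = 4.6 m; q_3 = 0.27 × 1.18 × 4.6 = 1.466 m³/s
w_4 = (13.9 − 10.0)/2 = 1.95 m; q_4 = 0.34 × 0.96 × 1.95 = 0.6365 m³/s
w_5 = (14.7 − 12.5)/2 = 1.1 m; q_5 = 0.33 × 0.90 × 1.1 = 0.3267 m³/s
w_6 = (14.7 − 13.9)/2 = 0.4 m; q_6 = 0.13 × 0.32 × 0.4 = 0.01664 m³/s
Q = Σ qᵢ = 4.177 m³/s

4.18 m³/s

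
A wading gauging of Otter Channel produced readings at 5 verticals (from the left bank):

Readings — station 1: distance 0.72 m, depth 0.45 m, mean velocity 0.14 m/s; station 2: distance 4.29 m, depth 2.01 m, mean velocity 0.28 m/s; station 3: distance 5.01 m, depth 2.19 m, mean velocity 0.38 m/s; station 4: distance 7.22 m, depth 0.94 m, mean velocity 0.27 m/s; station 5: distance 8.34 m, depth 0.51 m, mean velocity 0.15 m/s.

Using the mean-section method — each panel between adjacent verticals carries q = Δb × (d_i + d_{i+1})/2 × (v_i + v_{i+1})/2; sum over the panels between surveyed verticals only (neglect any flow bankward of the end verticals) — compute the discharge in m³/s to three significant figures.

2.72 m³/s

Panel 1-2: Δb = 3.57 m, d̄ = (0.45+2.01)/2 = 1.23, v̄ = (0.14+0.28)/2 = 0.21 → q = 3.57×1.23×0.21 = 0.9221 m³/s
Panel 2-3: Δb = 0.72 m, d̄ = (2.01+2.19)/2 = 2.1, v̄ = (0.28+0.38)/2 = 0.33 → q = 0.72×2.1×0.33 = 0.4990 m³/s
Panel 3-4: Δb = 2.21 m, d̄ = (2.19+0.94)/2 = 1.565, v̄ = (0.38+0.27)/2 = 0.325 → q = 2.21×1.565×0.325 = 1.124 m³/s
Panel 4-5: Δb = 1.12 m, d̄ = (0.94+0.51)/2 = 0.725, v̄ = (0.27+0.15)/2 = 0.21 → q = 1.12×0.725×0.21 = 0.1705 m³/s
Q = Σ q = 2.716 m³/s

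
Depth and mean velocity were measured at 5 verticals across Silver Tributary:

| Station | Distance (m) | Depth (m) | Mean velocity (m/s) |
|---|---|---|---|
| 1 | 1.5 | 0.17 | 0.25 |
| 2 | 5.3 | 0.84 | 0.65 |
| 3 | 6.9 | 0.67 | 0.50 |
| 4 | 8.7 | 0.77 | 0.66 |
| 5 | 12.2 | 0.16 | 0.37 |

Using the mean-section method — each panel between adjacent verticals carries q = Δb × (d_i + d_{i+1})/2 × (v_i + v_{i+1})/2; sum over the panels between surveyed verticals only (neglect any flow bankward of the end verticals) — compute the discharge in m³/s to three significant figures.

Panel 1-2: Δb = 3.8 m, d̄ = (0.17+0.84)/2 = 0.505, v̄ = (0.25+0.65)/2 = 0.45 → q = 3.8×0.505×0.45 = 0.8636 m³/s
Panel 2-3: Δb = 1.6 m, d̄ = (0.84+0.67)/2 = 0.755, v̄ = (0.65+0.50)/2 = 0.575 → q = 1.6×0.755×0.575 = 0.6946 m³/s
Panel 3-4: Δb = 1.8 m, d̄ = (0.67+0.77)/2 = 0.72, v̄ = (0.50+0.66)/2 = 0.58 → q = 1.8×0.72×0.58 = 0.7517 m³/s
Panel 4-5: Δb = 3.5 m, d̄ = (0.77+0.16)/2 = 0.465, v̄ = (0.66+0.37)/2 = 0.515 → q = 3.5×0.465×0.515 = 0.8382 m³/s
Q = Σ q = 3.148 m³/s

3.15 m³/s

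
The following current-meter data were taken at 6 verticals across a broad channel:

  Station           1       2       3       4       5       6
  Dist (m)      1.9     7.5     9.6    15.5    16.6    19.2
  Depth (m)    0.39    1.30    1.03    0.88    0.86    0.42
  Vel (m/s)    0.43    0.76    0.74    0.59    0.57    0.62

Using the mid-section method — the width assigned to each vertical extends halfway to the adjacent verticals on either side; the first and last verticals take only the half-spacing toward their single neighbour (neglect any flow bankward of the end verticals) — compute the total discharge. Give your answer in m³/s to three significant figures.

10.4 m³/s

w_1 = (7.5 − 1.9)/2 = 2.8 m; q_1 = 0.43 × 0.39 × 2.8 = 0.4696 m³/s
w_2 = (9.6 − 1.9)/2 = 3.85 m; q_2 = 0.76 × 1.30 × 3.85 = 3.804 m³/s
w_3 = (15.5 − 7.5)/2 = 4 m; q_3 = 0.74 × 1.03 × 4 = 3.049 m³/s
w_4 = (16.6 − 9.6)/2 = 3.5 m; q_4 = 0.59 × 0.88 × 3.5 = 1.817 m³/s
w_5 = (19.2 − 15.5)/2 = 1.85 m; q_5 = 0.57 × 0.86 × 1.85 = 0.9069 m³/s
w_6 = (19.2 − 16.6)/2 = 1.3 m; q_6 = 0.62 × 0.42 × 1.3 = 0.3385 m³/s
Q = Σ qᵢ = 10.38 m³/s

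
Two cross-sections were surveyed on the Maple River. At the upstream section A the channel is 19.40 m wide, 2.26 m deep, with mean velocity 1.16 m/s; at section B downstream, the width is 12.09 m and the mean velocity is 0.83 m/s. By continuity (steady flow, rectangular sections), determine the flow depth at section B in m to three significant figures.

5.07 m

Q = A₁V₁ = (19.40×2.26) × 1.16 = 50.86 m³/s
d₂ = Q/(b₂ V₂) = 50.86/(12.09×0.83) = 5.068 m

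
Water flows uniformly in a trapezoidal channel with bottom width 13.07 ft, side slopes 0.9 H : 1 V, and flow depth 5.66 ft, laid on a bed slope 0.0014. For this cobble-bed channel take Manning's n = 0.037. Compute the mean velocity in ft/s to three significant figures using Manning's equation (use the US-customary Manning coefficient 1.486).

A = (b + z·y)·y = (13.07 + 0.9×5.66)×5.66 = 102.8 ft²
P = b + 2y√(1+z²) = 13.07 + 2×5.66×√(1+0.9²) = 28.30 ft
R = A/P = 102.8/28.30 = 3.633 ft
Q = (1.486/n)·A·R^(2/3)·S^(1/2) = (1.486/0.037) × 102.8 × 3.633^(2/3) × 0.0014^(1/2) = 365.1 ft³/s
V = Q/A = 365.1/102.8 = 3.551 ft/s

3.55 ft/s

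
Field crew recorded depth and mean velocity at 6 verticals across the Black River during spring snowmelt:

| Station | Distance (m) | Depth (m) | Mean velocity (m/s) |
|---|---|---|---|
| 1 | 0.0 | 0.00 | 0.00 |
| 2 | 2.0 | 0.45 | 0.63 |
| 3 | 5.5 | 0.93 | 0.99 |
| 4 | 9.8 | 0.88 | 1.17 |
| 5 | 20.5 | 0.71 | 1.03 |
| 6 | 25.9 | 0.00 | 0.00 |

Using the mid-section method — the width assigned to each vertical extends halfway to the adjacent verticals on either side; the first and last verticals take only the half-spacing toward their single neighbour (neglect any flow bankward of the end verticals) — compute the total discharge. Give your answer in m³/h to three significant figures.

w_2 = (5.5 − 0.0)/2 = 2.75 m; q_2 = 0.63 × 0.45 × 2.75 = 0.7796 m³/s
w_3 = (9.8 − 2.0)/2 = 3.9 m; q_3 = 0.99 × 0.93 × 3.9 = 3.591 m³/s
w_4 = (20.5 − 5.5)/2 = 7.5 m; q_4 = 1.17 × 0.88 × 7.5 = 7.722 m³/s
w_5 = (25.9 − 9.8)/2 = 8.05 m; q_5 = 1.03 × 0.71 × 8.05 = 5.887 m³/s
Stations 1, 6 contribute zero (depth or velocity is 0).
Q = Σ qᵢ = 17.98 m³/s
= 17.98 × 3600 = 64730 m³/h

64700 m³/h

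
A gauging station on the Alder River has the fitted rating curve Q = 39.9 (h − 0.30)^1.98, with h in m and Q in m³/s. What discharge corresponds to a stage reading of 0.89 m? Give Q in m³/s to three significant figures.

Q = 39.9 × (0.89 − 0.30)^1.98 = 39.9 × 0.59^1.98 = 14.04 m³/s

14.0 m³/s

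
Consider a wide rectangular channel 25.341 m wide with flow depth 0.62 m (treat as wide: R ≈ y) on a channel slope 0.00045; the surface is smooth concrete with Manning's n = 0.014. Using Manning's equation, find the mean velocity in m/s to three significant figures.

A = b·y = 25.341 × 0.62 = 15.71 m²
Wide channel: R ≈ y = 0.62 m
Q = (1/n)·A·R^(2/3)·S^(1/2) = (1/0.014) × 15.71 × 0.6200^(2/3) × 0.00045^(1/2) = 17.31 m³/s
V = Q/A = 17.31/15.71 = 1.102 m/s

1.10 m/s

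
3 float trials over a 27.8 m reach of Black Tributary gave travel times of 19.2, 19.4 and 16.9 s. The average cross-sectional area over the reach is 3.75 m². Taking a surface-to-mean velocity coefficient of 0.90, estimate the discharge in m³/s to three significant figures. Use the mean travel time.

t̄ = (19.2 + 19.4 + 16.9) / 3 = 18.5 s
v_surface = L / t̄ = 27.8 / 18.5 = 1.503 m/s
v_mean = 0.90 × 1.503 = 1.352 m/s
Q = A × v_mean = 3.75 × 1.352 = 5.072 m³/s

5.07 m³/s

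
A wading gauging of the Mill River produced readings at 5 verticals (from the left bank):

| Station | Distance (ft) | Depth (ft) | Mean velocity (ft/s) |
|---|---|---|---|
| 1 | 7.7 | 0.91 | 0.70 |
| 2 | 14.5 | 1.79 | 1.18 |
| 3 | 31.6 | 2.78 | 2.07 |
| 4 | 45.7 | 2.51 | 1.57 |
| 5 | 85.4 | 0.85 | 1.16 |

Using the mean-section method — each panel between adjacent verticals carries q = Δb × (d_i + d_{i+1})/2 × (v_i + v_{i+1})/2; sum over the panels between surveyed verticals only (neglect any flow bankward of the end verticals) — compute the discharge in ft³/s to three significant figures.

231 ft³/s

Panel 1-2: Δb = 6.8 ft, d̄ = (0.91+1.79)/2 = 1.35, v̄ = (0.70+1.18)/2 = 0.94 → q = 6.8×1.35×0.94 = 8.629 ft³/s
Panel 2-3: Δb = 17.1 ft, d̄ = (1.79+2.78)/2 = 2.285, v̄ = (1.18+2.07)/2 = 1.625 → q = 17.1×2.285×1.625 = 63.49 ft³/s
Panel 3-4: Δb = 14.1 ft, d̄ = (2.78+2.51)/2 = 2.645, v̄ = (2.07+1.57)/2 = 1.82 → q = 14.1×2.645×1.82 = 67.88 ft³/s
Panel 4-5: Δb = 39.7 ft, d̄ = (2.51+0.85)/2 = 1.68, v̄ = (1.57+1.16)/2 = 1.365 → q = 39.7×1.68×1.365 = 91.04 ft³/s
Q = Σ q = 231.0 ft³/s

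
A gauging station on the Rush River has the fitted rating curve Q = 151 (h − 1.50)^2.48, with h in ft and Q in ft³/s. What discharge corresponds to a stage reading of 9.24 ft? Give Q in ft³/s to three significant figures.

24200 ft³/s

Q = 151 × (9.24 − 1.50)^2.48 = 151 × 7.74^2.48 = 24160 ft³/s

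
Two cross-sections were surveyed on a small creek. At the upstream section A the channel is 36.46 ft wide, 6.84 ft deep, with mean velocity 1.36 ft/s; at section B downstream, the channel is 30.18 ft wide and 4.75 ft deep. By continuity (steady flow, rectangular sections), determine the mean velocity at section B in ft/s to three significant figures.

2.37 ft/s

Q = A₁V₁ = (36.46×6.84) × 1.36 = 339.2 ft³/s
A₂ = 30.18 × 4.75 = 143.4 ft²
V₂ = Q/A₂ = 339.2/143.4 = 2.366 ft/s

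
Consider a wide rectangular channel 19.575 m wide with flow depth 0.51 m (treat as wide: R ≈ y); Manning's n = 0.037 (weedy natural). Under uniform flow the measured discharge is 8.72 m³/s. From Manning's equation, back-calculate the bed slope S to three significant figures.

0.00256

A = b·y = 19.575 × 0.51 = 9.983 m²
Wide channel: R ≈ y = 0.51 m
S = (Q·n / (1·A·R^(2/3)))² = (8.72×0.037 / (1×9.983×0.6383))² = 0.002563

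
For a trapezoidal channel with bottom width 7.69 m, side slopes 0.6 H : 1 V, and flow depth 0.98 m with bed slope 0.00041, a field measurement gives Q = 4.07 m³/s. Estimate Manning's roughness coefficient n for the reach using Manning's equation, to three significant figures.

0.0352

A = (b + z·y)·y = (7.69 + 0.6×0.98)×0.98 = 8.112 m²
P = b + 2y√(1+z²) = 7.69 + 2×0.98×√(1+0.6²) = 9.976 m
R = A/P = 8.112/9.976 = 0.8132 m
n = (1/Q)·A·R^(2/3)·S^(1/2) = (1/4.07) × 8.112 × 0.8712 × 0.02025 = 0.03516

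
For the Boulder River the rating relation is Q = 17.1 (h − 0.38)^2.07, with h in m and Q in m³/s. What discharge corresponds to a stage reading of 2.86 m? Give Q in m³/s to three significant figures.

Q = 17.1 × (2.86 − 0.38)^2.07 = 17.1 × 2.48^2.07 = 112.1 m³/s

112 m³/s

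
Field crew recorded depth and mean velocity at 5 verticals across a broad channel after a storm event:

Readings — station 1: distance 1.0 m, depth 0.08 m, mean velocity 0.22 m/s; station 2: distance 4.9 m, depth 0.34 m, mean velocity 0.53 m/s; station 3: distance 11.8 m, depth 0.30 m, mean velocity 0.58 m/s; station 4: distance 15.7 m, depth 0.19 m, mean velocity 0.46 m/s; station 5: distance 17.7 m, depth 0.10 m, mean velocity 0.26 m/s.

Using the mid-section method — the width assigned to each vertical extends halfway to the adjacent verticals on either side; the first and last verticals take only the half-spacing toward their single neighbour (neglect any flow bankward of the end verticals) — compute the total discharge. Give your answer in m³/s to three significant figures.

w_1 = (4.9 − 1.0)/2 = 1.95 m; q_1 = 0.22 × 0.08 × 1.95 = 0.03432 m³/s
w_2 = (11.8 − 1.0)/2 = 5.4 m; q_2 = 0.53 × 0.34 × 5.4 = 0.9731 m³/s
w_3 = (15.7 − 4.9)/2 = 5.4 m; q_3 = 0.58 × 0.30 × 5.4 = 0.9396 m³/s
w_4 = (17.7 − 11.8)/2 = 2.95 m; q_4 = 0.46 × 0.19 × 2.95 = 0.2578 m³/s
w_5 = (17.7 − 15.7)/2 = 1 m; q_5 = 0.26 × 0.10 × 1 = 0.02600 m³/s
Q = Σ qᵢ = 2.231 m³/s

2.23 m³/s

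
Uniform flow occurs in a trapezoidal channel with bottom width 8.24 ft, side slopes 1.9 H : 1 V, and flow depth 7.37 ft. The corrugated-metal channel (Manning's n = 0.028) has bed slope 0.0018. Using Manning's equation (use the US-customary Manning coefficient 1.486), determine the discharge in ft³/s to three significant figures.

947 ft³/s

A = (b + z·y)·y = (8.24 + 1.9×7.37)×7.37 = 163.9 ft²
P = b + 2y√(1+z²) = 8.24 + 2×7.37×√(1+1.9²) = 39.89 ft
R = A/P = 163.9/39.89 = 4.110 ft
Q = (1.486/n)·A·R^(2/3)·S^(1/2) = (1.486/0.028) × 163.9 × 4.110^(2/3) × 0.0018^(1/2) = 947.0 ft³/s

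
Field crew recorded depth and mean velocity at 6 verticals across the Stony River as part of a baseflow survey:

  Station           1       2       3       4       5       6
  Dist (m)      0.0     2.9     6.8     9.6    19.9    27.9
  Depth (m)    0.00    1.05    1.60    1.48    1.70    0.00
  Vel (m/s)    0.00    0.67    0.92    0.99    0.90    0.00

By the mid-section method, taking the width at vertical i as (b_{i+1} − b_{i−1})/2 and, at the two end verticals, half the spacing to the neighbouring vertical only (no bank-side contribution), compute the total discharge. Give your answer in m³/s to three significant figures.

30.9 m³/s

w_2 = (6.8 − 0.0)/2 = 3.4 m; q_2 = 0.67 × 1.05 × 3.4 = 2.392 m³/s
w_3 = (9.6 − 2.9)/2 = 3.35 m; q_3 = 0.92 × 1.60 × 3.35 = 4.931 m³/s
w_4 = (19.9 − 6.8)/2 = 6.55 m; q_4 = 0.99 × 1.48 × 6.55 = 9.597 m³/s
w_5 = (27.9 − 9.6)/2 = 9.15 m; q_5 = 0.90 × 1.70 × 9.15 = 14.00 m³/s
Stations 1, 6 contribute zero (depth or velocity is 0).
Q = Σ qᵢ = 30.92 m³/s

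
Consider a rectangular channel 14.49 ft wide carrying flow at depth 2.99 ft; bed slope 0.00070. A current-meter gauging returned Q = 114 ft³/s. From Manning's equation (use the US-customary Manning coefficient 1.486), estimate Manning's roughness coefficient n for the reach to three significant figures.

A = b·y = 14.49 × 2.99 = 43.33 ft²
P = b + 2y = 14.49 + 2×2.99 = 20.47 ft
R = A/P = 43.33/20.47 = 2.117 ft
n = (1.486/Q)·A·R^(2/3)·S^(1/2) = (1.486/114) × 43.33 × 1.648 × 0.02646 = 0.02463

0.0246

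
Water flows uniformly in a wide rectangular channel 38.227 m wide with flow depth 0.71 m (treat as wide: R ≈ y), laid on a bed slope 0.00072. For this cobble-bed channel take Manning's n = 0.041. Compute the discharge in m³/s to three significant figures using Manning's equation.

A = b·y = 38.227 × 0.71 = 27.14 m²
Wide channel: R ≈ y = 0.71 m
Q = (1/n)·A·R^(2/3)·S^(1/2) = (1/0.041) × 27.14 × 0.7100^(2/3) × 0.00072^(1/2) = 14.14 m³/s

14.1 m³/s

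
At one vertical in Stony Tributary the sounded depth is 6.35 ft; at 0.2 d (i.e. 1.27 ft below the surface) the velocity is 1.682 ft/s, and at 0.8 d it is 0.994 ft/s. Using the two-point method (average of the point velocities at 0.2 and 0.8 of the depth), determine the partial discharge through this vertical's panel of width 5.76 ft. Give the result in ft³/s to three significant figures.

v̄ = (1.682 + 0.994) / 2 = 1.338 ft/s
q = v̄ × d × w = 1.338 × 6.35 × 5.76 = 48.94 ft³/s

48.9 ft³/s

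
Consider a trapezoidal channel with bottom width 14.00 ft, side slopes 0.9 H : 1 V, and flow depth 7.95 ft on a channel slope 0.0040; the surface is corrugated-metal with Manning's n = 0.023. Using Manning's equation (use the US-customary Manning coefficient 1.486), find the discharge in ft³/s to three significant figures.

A = (b + z·y)·y = (14.00 + 0.9×7.95)×7.95 = 168.2 ft²
P = b + 2y√(1+z²) = 14.00 + 2×7.95×√(1+0.9²) = 35.39 ft
R = A/P = 168.2/35.39 = 4.752 ft
Q = (1.486/n)·A·R^(2/3)·S^(1/2) = (1.486/0.023) × 168.2 × 4.752^(2/3) × 0.0040^(1/2) = 1942 ft³/s

1940 ft³/s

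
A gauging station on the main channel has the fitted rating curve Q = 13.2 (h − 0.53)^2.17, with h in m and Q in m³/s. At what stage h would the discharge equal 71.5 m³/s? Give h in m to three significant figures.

h − h₀ = (Q/C)^(1/b) = (71.5/13.2)^(1/2.17) = 2.178 m
h = 0.53 + 2.178 = 2.708 m

2.71 m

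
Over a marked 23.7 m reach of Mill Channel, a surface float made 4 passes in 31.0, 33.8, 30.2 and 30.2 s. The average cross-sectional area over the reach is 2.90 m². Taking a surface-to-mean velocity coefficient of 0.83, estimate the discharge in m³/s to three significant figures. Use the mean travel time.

t̄ = (31.0 + 33.8 + 30.2 + 30.2) / 4 = 31.3 s
v_surface = L / t̄ = 23.7 / 31.3 = 0.7572 m/s
v_mean = 0.83 × 0.7572 = 0.6285 m/s
Q = A × v_mean = 2.90 × 0.6285 = 1.823 m³/s

1.82 m³/s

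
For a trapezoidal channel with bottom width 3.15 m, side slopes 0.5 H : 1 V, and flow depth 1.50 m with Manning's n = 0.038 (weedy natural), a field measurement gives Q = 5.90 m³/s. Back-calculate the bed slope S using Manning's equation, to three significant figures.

0.00169

A = (b + z·y)·y = (3.15 + 0.5×1.50)×1.50 = 5.850 m²
P = b + 2y√(1+z²) = 3.15 + 2×1.50×√(1+0.5²) = 6.504 m
R = A/P = 5.850/6.504 = 0.8994 m
S = (Q·n / (1·A·R^(2/3)))² = (5.90×0.038 / (1×5.850×0.9318))² = 0.001692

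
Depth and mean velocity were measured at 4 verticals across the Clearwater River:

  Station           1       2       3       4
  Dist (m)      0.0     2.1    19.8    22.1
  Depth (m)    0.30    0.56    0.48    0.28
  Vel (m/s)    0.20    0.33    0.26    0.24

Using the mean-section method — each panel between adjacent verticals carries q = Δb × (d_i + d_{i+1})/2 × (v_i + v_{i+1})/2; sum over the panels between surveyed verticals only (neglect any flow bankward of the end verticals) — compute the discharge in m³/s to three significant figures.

Panel 1-2: Δb = 2.1 m, d̄ = (0.30+0.56)/2 = 0.43, v̄ = (0.20+0.33)/2 = 0.265 → q = 2.1×0.43×0.265 = 0.2393 m³/s
Panel 2-3: Δb = 17.7 m, d̄ = (0.56+0.48)/2 = 0.52, v̄ = (0.33+0.26)/2 = 0.295 → q = 17.7×0.52×0.295 = 2.715 m³/s
Panel 3-4: Δb = 2.3 m, d̄ = (0.48+0.28)/2 = 0.38, v̄ = (0.26+0.24)/2 = 0.25 → q = 2.3×0.38×0.25 = 0.2185 m³/s
Q = Σ q = 3.173 m³/s

3.17 m³/s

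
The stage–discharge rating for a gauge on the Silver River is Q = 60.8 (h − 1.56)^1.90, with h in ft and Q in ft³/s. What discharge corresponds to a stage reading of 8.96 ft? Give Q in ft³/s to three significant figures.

2730 ft³/s

Q = 60.8 × (8.96 − 1.56)^1.90 = 60.8 × 7.4^1.90 = 2725 ft³/s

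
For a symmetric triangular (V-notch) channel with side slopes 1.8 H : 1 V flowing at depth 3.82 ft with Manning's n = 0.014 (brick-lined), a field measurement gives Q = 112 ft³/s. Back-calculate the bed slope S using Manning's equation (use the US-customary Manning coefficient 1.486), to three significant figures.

A = z·y² = 1.8×3.82² = 26.27 ft²
P = 2y√(1+z²) = 2×3.82×√(1+1.8²) = 15.73 ft
R = A/P = 26.27/15.73 = 1.670 ft
S = (Q·n / (1.486·A·R^(2/3)))² = (112×0.014 / (1.486×26.27×1.407))² = 0.0008148

0.000815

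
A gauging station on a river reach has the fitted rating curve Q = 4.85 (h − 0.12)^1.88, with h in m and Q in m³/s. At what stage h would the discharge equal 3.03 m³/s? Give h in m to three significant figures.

0.899 m

h − h₀ = (Q/C)^(1/b) = (3.03/4.85)^(1/1.88) = 0.7786 m
h = 0.12 + 0.7786 = 0.8986 m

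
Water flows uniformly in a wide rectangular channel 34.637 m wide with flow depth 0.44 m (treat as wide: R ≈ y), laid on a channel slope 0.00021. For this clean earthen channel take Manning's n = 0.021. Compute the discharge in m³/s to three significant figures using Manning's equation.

A = b·y = 34.637 × 0.44 = 15.24 m²
Wide channel: R ≈ y = 0.44 m
Q = (1/n)·A·R^(2/3)·S^(1/2) = (1/0.021) × 15.24 × 0.4400^(2/3) × 0.00021^(1/2) = 6.084 m³/s

6.08 m³/s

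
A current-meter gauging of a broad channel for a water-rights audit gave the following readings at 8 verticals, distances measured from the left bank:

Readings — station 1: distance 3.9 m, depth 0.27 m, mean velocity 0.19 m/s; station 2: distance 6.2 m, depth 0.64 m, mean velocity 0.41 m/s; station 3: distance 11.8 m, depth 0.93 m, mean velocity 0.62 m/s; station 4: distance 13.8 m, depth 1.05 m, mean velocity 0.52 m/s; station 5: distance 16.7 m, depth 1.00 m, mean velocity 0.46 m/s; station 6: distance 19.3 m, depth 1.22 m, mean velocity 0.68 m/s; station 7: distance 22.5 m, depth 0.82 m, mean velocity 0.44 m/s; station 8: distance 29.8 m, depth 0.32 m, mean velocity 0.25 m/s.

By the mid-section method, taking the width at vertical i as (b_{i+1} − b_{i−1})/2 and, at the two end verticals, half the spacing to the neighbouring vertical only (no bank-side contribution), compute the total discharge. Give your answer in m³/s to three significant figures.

10.5 m³/s

w_1 = (6.2 − 3.9)/2 = 1.15 m; q_1 = 0.19 × 0.27 × 1.15 = 0.05900 m³/s
w_2 = (11.8 − 3.9)/2 = 3.95 m; q_2 = 0.41 × 0.64 × 3.95 = 1.036 m³/s
w_3 = (13.8 − 6.2)/2 = 3.8 m; q_3 = 0.62 × 0.93 × 3.8 = 2.191 m³/s
w_4 = (16.7 − 11.8)/2 = 2.45 m; q_4 = 0.52 × 1.05 × 2.45 = 1.338 m³/s
w_5 = (19.3 − 13.8)/2 = 2.75 m; q_5 = 0.46 × 1.00 × 2.75 = 1.265 m³/s
w_6 = (22.5 − 16.7)/2 = 2.9 m; q_6 = 0.68 × 1.22 × 2.9 = 2.406 m³/s
w_7 = (29.8 − 19.3)/2 = 5.25 m; q_7 = 0.44 × 0.82 × 5.25 = 1.894 m³/s
w_8 = (29.8 − 22.5)/2 = 3.65 m; q_8 = 0.25 × 0.32 × 3.65 = 0.2920 m³/s
Q = Σ qᵢ = 10.48 m³/s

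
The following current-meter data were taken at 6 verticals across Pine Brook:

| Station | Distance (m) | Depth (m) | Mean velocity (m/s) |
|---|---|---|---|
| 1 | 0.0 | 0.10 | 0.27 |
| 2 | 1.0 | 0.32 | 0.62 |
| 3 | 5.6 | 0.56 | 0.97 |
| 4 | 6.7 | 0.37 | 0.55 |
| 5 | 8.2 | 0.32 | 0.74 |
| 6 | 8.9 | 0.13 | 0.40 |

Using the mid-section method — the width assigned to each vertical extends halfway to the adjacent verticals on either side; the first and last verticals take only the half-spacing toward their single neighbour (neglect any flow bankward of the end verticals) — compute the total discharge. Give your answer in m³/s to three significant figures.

w_1 = (1.0 − 0.0)/2 = 0.5 m; q_1 = 0.27 × 0.10 × 0.5 = 0.01350 m³/s
w_2 = (5.6 − 0.0)/2 = 2.8 m; q_2 = 0.62 × 0.32 × 2.8 = 0.5555 m³/s
w_3 = (6.7 − 1.0)/2 = 2.85 m; q_3 = 0.97 × 0.56 × 2.85 = 1.548 m³/s
w_4 = (8.2 − 5.6)/2 = 1.3 m; q_4 = 0.55 × 0.37 × 1.3 = 0.2646 m³/s
w_5 = (8.9 − 6.7)/2 = 1.1 m; q_5 = 0.74 × 0.32 × 1.1 = 0.2605 m³/s
w_6 = (8.9 − 8.2)/2 = 0.35 m; q_6 = 0.40 × 0.13 × 0.35 = 0.01820 m³/s
Q = Σ qᵢ = 2.660 m³/s

2.66 m³/s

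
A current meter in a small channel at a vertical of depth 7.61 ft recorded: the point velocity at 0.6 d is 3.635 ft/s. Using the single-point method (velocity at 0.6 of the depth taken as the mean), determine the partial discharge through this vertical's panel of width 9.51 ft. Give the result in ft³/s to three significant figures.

263 ft³/s

v̄ = v₀.₆ = 3.635 ft/s
q = v̄ × d × w = 3.635 × 7.61 × 9.51 = 263.1 ft³/s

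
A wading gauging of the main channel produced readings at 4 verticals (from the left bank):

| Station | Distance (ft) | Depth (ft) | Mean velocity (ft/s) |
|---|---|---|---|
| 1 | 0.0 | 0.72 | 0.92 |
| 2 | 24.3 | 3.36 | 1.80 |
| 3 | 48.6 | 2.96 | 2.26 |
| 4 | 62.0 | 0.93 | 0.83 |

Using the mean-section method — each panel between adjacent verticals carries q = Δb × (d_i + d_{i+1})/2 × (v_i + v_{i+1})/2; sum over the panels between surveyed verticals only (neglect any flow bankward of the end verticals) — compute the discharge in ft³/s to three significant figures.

264 ft³/s

Panel 1-2: Δb = 24.3 ft, d̄ = (0.72+3.36)/2 = 2.04, v̄ = (0.92+1.80)/2 = 1.36 → q = 24.3×2.04×1.36 = 67.42 ft³/s
Panel 2-3: Δb = 24.3 ft, d̄ = (3.36+2.96)/2 = 3.16, v̄ = (1.80+2.26)/2 = 2.03 → q = 24.3×3.16×2.03 = 155.9 ft³/s
Panel 3-4: Δb = 13.4 ft, d̄ = (2.96+0.93)/2 = 1.945, v̄ = (2.26+0.83)/2 = 1.545 → q = 13.4×1.945×1.545 = 40.27 ft³/s
Q = Σ q = 263.6 ft³/s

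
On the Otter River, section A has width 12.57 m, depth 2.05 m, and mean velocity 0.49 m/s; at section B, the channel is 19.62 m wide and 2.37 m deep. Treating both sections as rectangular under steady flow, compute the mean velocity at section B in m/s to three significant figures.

Q = A₁V₁ = (12.57×2.05) × 0.49 = 12.63 m³/s
A₂ = 19.62 × 2.37 = 46.50 m²
V₂ = Q/A₂ = 12.63/46.50 = 0.2715 m/s

0.272 m/s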